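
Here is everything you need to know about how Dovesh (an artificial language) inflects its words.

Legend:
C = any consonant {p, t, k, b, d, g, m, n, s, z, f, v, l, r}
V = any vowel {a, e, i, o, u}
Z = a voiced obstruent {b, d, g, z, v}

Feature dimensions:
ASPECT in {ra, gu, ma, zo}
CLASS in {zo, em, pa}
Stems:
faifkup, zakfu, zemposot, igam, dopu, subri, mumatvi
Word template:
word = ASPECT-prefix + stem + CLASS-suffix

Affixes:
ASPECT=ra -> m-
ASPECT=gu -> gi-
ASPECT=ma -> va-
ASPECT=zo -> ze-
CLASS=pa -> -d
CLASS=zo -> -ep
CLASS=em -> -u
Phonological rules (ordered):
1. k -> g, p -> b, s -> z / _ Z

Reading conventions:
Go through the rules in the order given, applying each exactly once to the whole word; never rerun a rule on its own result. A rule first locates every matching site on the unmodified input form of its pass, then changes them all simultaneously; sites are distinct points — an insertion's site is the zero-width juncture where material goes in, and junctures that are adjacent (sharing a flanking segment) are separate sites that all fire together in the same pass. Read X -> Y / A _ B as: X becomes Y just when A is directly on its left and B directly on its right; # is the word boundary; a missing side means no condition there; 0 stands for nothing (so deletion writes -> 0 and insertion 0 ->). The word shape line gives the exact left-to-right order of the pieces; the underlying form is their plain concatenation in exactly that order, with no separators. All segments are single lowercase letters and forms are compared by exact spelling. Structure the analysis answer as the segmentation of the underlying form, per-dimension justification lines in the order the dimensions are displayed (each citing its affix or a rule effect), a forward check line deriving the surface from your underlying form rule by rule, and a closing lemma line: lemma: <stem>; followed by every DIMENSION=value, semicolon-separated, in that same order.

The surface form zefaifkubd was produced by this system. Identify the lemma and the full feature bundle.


underlying: ze-faifkup-d
ASPECT=zo - signalled by the affix ze-
CLASS=pa - signalled by the affix -d
check: zefaifkupd -> zefaifkubd
lemma: faifkup; ASPECT=zo; CLASS=pa


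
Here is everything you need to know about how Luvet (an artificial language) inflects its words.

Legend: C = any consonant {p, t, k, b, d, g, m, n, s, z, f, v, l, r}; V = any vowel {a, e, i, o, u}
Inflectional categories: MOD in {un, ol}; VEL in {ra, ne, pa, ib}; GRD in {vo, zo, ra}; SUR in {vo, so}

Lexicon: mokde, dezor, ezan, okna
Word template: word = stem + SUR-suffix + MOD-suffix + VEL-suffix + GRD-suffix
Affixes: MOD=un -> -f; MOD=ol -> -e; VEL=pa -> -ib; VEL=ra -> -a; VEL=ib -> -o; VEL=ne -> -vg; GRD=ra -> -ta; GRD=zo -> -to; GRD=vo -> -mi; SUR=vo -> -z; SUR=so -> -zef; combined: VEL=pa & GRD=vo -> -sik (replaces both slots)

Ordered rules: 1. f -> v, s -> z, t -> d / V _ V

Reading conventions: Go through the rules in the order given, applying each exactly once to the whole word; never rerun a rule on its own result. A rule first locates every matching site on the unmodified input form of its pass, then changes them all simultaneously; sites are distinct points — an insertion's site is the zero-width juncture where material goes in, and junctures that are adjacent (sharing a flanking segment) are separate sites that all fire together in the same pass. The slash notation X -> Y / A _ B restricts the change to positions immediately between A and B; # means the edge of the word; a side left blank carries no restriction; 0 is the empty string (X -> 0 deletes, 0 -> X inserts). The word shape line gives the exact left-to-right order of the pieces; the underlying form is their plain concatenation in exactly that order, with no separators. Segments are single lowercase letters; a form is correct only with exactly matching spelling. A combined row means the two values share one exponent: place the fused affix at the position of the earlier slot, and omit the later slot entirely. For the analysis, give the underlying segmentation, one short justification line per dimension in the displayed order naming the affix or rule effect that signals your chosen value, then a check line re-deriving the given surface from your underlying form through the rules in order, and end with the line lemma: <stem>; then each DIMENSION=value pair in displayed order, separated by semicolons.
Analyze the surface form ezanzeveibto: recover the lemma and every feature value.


underlying: ezan-zef-e-ib-to
MOD=ol - signalled by the affix -e
VEL=pa - signalled by the affix -ib
GRD=zo - signalled by the affix -to
SUR=so - signalled by the affix -zef
check: ezanzefeibto -> ezanzeveibto
lemma: ezan; MOD=ol; VEL=pa; GRD=zo; SUR=so


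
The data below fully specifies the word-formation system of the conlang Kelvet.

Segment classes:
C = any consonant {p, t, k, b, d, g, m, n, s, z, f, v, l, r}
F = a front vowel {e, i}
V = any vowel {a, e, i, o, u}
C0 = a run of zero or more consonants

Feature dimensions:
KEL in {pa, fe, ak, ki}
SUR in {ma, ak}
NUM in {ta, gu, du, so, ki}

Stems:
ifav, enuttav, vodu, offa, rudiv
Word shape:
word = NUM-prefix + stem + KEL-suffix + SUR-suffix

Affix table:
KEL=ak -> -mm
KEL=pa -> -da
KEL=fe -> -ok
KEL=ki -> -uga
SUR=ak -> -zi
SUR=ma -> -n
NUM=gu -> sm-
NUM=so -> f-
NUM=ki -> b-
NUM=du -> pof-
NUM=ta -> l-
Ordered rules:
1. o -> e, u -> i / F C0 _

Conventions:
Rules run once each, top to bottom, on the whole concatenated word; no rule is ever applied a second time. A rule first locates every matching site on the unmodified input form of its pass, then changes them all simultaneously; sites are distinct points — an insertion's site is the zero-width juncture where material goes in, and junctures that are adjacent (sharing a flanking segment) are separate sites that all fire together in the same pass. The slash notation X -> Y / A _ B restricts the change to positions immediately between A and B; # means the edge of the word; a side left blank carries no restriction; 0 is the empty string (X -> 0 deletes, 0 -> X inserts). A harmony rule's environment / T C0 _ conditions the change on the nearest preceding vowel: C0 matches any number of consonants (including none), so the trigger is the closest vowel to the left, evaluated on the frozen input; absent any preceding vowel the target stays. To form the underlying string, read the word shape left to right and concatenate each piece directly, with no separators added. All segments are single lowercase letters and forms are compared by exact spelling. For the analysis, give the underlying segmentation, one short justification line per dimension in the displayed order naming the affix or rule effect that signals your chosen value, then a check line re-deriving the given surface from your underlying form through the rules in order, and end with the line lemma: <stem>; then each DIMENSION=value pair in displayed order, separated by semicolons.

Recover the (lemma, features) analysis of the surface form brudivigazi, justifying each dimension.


underlying: b-rudiv-uga-zi
KEL=ki - signalled by the affix -uga
SUR=ak - signalled by the affix -zi
NUM=ki - signalled by the affix b-
check: brudivugazi -> brudivigazi
lemma: rudiv; KEL=ki; SUR=ak; NUM=ki


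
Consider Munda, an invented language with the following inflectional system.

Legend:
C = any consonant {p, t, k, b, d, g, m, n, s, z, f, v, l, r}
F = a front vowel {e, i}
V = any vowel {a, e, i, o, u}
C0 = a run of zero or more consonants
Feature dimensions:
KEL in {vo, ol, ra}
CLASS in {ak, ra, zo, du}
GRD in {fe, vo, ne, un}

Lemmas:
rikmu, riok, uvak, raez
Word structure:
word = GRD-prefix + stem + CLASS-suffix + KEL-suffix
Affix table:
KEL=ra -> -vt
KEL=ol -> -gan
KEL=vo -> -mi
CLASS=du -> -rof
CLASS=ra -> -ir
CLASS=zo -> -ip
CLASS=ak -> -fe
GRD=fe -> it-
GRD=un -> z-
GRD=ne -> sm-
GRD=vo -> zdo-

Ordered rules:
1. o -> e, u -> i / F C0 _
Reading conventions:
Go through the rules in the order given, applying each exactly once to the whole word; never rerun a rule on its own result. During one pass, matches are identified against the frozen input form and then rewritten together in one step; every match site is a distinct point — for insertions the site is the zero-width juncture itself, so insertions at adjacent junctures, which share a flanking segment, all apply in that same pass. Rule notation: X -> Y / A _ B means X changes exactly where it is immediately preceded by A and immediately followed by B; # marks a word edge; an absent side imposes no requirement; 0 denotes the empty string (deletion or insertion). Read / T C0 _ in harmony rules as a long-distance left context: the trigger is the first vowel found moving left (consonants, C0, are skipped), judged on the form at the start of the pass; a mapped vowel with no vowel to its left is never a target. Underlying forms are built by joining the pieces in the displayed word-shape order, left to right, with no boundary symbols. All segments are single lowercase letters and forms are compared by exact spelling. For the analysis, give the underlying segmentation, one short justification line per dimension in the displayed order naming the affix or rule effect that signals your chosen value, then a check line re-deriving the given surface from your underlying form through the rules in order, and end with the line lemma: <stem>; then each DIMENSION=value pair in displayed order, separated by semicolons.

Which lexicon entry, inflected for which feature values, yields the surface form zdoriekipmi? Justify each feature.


underlying: zdo-riok-ip-mi
KEL=vo - signalled by the affix -mi
CLASS=zo - signalled by the affix -ip
GRD=vo - signalled by the affix zdo-
check: zdoriokipmi -> zdoriekipmi
lemma: riok; KEL=vo; CLASS=zo; GRD=vo


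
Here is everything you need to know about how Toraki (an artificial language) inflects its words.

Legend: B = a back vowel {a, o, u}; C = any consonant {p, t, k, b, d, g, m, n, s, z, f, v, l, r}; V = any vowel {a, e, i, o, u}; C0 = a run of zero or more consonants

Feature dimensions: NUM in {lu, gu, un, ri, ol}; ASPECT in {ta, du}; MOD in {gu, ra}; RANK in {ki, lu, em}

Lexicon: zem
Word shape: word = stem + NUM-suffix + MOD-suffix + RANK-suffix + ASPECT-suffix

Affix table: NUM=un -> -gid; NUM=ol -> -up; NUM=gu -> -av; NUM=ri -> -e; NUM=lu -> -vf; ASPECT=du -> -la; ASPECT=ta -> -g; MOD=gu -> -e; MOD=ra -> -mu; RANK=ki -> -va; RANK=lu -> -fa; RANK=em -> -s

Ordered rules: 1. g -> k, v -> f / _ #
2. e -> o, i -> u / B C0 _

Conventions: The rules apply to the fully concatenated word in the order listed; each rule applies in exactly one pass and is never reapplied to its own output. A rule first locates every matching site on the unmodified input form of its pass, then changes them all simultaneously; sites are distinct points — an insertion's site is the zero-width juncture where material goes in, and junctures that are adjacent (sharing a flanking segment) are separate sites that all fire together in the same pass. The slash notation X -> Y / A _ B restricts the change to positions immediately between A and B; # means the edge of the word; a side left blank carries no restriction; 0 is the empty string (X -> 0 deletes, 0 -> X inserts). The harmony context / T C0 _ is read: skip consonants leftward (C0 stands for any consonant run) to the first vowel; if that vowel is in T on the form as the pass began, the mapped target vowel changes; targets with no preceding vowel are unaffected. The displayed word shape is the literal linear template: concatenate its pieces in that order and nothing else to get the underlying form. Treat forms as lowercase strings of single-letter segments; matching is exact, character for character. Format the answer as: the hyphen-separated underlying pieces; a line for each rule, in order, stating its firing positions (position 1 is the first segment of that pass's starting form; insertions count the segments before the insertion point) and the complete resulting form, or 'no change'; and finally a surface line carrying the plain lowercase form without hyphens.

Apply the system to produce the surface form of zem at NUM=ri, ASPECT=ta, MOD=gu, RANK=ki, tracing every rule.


underlying: zem-e-e-va-g
1. g -> k, v -> f / _ #: fires at position(s) 8: zemeevak
2. e -> o, i -> u / B C0 _: no change
surface: zemeevak


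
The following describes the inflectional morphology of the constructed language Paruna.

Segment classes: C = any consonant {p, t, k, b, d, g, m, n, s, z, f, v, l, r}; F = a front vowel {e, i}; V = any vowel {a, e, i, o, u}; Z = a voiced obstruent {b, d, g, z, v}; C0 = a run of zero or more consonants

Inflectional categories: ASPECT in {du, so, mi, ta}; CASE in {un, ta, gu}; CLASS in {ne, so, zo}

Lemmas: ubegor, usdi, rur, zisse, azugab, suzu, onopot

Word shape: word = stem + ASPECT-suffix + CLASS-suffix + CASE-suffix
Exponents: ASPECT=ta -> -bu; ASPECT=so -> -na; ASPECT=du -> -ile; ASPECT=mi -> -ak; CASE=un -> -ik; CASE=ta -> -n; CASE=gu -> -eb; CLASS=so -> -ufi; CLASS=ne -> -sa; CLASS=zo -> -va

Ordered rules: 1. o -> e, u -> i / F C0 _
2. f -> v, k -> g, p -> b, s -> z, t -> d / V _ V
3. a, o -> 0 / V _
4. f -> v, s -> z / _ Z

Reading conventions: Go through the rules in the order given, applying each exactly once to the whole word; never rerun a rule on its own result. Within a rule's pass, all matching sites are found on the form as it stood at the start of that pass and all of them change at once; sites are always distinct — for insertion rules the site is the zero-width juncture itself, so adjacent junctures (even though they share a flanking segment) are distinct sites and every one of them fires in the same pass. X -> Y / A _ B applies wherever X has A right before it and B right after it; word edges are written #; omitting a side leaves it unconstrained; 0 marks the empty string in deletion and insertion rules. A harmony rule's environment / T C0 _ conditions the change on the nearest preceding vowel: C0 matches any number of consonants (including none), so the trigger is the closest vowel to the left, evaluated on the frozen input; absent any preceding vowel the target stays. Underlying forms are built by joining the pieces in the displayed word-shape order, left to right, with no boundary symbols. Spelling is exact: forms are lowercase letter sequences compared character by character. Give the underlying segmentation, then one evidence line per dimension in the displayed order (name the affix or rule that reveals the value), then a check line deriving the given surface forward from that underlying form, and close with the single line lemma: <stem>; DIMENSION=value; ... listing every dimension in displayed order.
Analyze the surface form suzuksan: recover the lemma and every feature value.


underlying: suzu-ak-sa-n
ASPECT=mi - signalled by the affix -ak
CASE=ta - signalled by the affix -n
CLASS=ne - signalled by the affix -sa
check: suzuaksan -> suzuaksan -> suzuaksan -> suzuksan -> suzuksan
lemma: suzu; ASPECT=mi; CASE=ta; CLASS=ne


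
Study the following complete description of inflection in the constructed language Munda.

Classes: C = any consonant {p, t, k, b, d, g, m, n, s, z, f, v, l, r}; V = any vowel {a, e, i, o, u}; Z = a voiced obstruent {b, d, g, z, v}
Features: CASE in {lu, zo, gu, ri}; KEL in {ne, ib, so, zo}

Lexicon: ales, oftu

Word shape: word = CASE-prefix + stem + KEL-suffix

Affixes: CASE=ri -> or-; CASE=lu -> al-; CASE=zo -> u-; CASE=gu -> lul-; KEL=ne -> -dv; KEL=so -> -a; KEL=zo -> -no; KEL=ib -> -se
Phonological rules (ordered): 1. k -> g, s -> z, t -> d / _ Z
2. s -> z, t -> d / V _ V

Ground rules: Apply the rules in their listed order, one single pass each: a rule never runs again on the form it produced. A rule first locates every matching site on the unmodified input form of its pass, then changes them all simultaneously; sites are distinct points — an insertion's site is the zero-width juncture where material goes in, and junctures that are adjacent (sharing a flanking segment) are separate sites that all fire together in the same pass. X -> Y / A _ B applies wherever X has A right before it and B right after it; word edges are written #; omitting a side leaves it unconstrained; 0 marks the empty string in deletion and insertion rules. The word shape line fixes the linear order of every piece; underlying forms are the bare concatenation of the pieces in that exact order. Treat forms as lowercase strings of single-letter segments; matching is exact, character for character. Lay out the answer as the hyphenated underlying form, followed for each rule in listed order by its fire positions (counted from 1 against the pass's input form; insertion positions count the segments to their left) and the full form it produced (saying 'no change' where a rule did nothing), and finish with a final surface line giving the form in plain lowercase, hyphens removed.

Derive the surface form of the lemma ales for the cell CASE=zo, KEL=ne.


underlying: u-ales-dv
1. k -> g, s -> z, t -> d / _ Z: fires at position(s) 5: ualezdv
2. s -> z, t -> d / V _ V: no change
surface: ualezdv


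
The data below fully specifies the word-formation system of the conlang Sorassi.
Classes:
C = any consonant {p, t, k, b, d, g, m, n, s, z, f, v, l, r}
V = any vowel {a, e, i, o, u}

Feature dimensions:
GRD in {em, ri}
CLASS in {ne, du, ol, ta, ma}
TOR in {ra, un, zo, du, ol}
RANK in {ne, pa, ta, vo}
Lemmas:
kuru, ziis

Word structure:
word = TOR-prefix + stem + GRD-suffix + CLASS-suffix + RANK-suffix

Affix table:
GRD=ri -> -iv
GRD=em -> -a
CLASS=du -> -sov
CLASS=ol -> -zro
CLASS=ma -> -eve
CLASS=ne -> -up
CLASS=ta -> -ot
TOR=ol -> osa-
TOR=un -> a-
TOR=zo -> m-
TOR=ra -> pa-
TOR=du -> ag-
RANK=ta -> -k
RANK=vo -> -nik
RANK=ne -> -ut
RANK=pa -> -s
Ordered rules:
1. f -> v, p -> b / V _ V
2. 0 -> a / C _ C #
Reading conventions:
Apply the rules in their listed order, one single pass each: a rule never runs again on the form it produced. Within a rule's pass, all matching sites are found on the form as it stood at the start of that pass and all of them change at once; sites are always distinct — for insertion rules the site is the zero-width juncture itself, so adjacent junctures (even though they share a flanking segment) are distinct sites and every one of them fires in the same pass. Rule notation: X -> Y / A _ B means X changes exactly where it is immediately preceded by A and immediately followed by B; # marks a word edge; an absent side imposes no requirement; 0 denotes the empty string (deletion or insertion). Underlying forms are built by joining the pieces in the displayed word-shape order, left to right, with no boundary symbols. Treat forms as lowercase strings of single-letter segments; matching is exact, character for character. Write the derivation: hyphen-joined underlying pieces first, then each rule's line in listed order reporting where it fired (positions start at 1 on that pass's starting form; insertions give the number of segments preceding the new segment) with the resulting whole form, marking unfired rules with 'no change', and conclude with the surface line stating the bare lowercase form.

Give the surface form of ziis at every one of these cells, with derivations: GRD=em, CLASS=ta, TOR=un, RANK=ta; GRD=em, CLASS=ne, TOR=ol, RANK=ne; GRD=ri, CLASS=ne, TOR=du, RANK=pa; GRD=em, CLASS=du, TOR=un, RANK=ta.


cell GRD=em, CLASS=ta, TOR=un, RANK=ta:
underlying: a-ziis-a-ot-k
1. f -> v, p -> b / V _ V: no change
2. 0 -> a / C _ C #: inserts after position(s) 8: aziisaotak
surface: aziisaotak

cell GRD=em, CLASS=ne, TOR=ol, RANK=ne:
underlying: osa-ziis-a-up-ut
1. f -> v, p -> b / V _ V: fires at position(s) 10: osaziisaubut
2. 0 -> a / C _ C #: no change
surface: osaziisaubut

cell GRD=ri, CLASS=ne, TOR=du, RANK=pa:
underlying: ag-ziis-iv-up-s
1. f -> v, p -> b / V _ V: no change
2. 0 -> a / C _ C #: inserts after position(s) 10: agziisivupas
surface: agziisivupas

cell GRD=em, CLASS=du, TOR=un, RANK=ta:
underlying: a-ziis-a-sov-k
1. f -> v, p -> b / V _ V: no change
2. 0 -> a / C _ C #: inserts after position(s) 9: aziisasovak
surface: aziisasovak


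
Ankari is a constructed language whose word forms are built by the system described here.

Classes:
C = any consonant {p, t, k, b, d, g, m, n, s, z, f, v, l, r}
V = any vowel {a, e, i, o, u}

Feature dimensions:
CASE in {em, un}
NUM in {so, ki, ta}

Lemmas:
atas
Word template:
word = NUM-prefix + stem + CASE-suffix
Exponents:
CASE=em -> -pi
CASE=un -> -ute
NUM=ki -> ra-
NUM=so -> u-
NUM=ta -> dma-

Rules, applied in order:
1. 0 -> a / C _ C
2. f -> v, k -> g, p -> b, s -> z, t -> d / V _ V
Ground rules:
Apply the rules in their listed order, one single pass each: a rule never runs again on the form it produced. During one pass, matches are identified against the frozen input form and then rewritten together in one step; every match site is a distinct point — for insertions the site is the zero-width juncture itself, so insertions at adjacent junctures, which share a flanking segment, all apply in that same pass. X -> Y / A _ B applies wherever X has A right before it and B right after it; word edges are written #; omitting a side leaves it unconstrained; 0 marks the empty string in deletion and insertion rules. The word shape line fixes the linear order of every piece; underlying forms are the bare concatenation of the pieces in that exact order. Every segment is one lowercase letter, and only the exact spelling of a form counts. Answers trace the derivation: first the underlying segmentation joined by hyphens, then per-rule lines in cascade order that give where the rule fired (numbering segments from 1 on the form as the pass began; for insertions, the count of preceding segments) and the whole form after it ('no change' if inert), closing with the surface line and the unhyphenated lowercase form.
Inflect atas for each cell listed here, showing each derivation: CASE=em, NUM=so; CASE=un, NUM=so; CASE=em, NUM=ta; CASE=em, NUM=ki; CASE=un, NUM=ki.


cell CASE=em, NUM=so:
underlying: u-atas-pi
1. 0 -> a / C _ C: inserts after position(s) 5: uatasapi
2. f -> v, k -> g, p -> b, s -> z, t -> d / V _ V: fires at position(s) 3, 5, 7: uadazabi
surface: uadazabi

cell CASE=un, NUM=so:
underlying: u-atas-ute
1. 0 -> a / C _ C: no change
2. f -> v, k -> g, p -> b, s -> z, t -> d / V _ V: fires at position(s) 3, 5, 7: uadazude
surface: uadazude

cell CASE=em, NUM=ta:
underlying: dma-atas-pi
1. 0 -> a / C _ C: inserts after position(s) 1, 7: damaatasapi
2. f -> v, k -> g, p -> b, s -> z, t -> d / V _ V: fires at position(s) 6, 8, 10: damaadazabi
surface: damaadazabi

cell CASE=em, NUM=ki:
underlying: ra-atas-pi
1. 0 -> a / C _ C: inserts after position(s) 6: raatasapi
2. f -> v, k -> g, p -> b, s -> z, t -> d / V _ V: fires at position(s) 4, 6, 8: raadazabi
surface: raadazabi

cell CASE=un, NUM=ki:
underlying: ra-atas-ute
1. 0 -> a / C _ C: no change
2. f -> v, k -> g, p -> b, s -> z, t -> d / V _ V: fires at position(s) 4, 6, 8: raadazude
surface: raadazude


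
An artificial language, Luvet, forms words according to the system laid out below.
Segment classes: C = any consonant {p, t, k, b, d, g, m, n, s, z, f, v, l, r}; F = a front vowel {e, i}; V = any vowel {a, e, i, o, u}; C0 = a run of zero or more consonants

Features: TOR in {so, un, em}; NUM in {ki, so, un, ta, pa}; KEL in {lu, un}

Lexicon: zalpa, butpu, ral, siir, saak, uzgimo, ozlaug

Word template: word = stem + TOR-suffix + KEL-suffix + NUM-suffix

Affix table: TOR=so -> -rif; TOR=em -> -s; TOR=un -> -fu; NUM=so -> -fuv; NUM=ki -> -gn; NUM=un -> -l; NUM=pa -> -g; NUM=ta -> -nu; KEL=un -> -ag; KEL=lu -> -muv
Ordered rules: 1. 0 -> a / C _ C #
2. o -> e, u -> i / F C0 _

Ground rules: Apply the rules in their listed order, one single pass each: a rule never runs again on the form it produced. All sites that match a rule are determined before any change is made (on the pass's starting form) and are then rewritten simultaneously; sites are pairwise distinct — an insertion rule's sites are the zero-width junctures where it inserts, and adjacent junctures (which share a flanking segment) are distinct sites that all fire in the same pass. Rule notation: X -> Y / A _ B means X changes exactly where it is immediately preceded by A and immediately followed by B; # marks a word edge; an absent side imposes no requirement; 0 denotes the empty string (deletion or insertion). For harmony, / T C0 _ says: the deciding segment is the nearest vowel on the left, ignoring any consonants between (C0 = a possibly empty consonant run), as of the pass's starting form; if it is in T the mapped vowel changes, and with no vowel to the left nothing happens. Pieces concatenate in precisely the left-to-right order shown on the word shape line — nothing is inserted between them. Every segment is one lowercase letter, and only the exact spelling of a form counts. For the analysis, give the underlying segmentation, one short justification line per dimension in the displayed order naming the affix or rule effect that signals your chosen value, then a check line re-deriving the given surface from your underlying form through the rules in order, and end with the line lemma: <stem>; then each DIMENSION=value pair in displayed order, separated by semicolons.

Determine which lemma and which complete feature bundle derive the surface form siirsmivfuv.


underlying: siir-s-muv-fuv
TOR=em - signalled by the affix -s
NUM=so - signalled by the affix -fuv
KEL=lu - signalled by the affix -muv
check: siirsmuvfuv -> siirsmuvfuv -> siirsmivfuv
lemma: siir; TOR=em; NUM=so; KEL=lu


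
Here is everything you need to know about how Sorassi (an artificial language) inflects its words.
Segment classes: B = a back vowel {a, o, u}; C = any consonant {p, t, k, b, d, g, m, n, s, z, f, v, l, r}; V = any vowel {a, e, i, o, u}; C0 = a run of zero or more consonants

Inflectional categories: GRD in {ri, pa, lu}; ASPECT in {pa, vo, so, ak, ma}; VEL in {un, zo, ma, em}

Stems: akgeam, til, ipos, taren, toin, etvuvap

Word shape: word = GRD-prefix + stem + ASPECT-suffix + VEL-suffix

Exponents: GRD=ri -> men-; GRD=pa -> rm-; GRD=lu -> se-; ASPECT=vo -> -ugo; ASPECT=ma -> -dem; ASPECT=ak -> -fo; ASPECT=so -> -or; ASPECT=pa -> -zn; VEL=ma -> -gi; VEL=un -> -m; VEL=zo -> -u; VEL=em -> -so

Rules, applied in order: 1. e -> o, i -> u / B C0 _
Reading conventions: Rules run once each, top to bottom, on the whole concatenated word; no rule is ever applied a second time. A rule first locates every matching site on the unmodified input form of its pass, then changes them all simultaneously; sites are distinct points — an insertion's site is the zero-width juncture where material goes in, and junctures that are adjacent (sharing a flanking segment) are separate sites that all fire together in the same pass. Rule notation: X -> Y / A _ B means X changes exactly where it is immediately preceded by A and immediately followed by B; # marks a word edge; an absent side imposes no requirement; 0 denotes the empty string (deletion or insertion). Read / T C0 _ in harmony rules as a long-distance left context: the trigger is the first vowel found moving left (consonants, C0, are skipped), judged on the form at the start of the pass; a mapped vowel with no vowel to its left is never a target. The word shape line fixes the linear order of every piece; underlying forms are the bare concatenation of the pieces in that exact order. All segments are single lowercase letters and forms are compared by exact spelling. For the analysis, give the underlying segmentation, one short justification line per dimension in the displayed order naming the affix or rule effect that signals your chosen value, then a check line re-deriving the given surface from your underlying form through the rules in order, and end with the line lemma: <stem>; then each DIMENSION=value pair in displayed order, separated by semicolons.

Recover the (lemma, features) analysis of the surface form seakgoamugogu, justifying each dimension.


underlying: se-akgeam-ugo-gi
GRD=lu - signalled by the affix se-
ASPECT=vo - signalled by the affix -ugo
VEL=ma - signalled by the affix -gi
check: seakgeamugogi -> seakgoamugogu
lemma: akgeam; GRD=lu; ASPECT=vo; VEL=ma


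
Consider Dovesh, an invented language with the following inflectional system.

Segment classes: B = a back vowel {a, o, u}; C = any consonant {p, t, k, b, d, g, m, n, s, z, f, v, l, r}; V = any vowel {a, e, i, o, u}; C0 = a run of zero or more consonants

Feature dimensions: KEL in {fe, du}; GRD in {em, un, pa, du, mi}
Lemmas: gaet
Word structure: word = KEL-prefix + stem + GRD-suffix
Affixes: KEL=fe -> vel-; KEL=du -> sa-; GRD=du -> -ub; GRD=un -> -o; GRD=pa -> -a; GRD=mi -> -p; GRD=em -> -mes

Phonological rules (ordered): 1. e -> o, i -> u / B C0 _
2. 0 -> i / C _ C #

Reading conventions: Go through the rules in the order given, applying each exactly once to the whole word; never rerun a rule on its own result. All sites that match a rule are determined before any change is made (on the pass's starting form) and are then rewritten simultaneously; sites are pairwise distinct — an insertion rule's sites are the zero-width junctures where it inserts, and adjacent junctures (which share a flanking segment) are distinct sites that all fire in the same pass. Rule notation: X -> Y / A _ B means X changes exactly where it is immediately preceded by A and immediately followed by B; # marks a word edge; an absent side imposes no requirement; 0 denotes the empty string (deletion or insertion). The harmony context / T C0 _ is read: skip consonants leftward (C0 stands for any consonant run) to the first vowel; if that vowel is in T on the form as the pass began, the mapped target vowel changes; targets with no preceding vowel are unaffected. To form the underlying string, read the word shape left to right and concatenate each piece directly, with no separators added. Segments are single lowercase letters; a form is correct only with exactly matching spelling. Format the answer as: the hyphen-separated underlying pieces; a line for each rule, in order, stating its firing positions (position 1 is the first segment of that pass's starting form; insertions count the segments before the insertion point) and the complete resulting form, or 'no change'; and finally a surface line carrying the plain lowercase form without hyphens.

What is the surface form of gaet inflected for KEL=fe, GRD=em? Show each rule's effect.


underlying: vel-gaet-mes
1. e -> o, i -> u / B C0 _: fires at position(s) 6: velgaotmes
2. 0 -> i / C _ C #: no change
surface: velgaotmes


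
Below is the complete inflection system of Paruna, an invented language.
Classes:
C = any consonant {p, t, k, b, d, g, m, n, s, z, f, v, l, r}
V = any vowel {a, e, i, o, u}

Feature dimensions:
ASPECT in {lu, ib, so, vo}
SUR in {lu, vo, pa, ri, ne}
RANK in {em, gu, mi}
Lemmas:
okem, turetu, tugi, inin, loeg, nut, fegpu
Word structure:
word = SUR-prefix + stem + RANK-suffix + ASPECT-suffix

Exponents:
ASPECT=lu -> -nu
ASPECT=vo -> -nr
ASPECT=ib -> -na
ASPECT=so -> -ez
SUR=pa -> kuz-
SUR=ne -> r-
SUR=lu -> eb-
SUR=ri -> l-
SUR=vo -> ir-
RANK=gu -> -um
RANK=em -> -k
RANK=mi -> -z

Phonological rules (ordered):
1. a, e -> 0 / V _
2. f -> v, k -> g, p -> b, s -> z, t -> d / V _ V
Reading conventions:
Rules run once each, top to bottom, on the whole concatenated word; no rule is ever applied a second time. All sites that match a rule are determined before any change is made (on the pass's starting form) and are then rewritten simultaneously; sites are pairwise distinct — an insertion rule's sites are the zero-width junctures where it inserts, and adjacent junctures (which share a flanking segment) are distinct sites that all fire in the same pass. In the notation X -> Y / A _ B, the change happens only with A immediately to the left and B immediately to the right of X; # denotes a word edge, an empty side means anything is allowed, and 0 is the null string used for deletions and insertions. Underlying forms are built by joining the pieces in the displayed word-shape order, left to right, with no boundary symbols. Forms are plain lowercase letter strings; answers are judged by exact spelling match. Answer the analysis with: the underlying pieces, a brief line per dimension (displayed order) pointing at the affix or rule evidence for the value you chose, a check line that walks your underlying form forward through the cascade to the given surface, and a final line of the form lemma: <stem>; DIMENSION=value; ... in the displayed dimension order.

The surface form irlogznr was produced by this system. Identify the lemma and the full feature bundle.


underlying: ir-loeg-z-nr
ASPECT=vo - signalled by the affix -nr
SUR=vo - signalled by the affix ir-
RANK=mi - signalled by the affix -z
check: irloegznr -> irlogznr -> irlogznr
lemma: loeg; ASPECT=vo; SUR=vo; RANK=mi


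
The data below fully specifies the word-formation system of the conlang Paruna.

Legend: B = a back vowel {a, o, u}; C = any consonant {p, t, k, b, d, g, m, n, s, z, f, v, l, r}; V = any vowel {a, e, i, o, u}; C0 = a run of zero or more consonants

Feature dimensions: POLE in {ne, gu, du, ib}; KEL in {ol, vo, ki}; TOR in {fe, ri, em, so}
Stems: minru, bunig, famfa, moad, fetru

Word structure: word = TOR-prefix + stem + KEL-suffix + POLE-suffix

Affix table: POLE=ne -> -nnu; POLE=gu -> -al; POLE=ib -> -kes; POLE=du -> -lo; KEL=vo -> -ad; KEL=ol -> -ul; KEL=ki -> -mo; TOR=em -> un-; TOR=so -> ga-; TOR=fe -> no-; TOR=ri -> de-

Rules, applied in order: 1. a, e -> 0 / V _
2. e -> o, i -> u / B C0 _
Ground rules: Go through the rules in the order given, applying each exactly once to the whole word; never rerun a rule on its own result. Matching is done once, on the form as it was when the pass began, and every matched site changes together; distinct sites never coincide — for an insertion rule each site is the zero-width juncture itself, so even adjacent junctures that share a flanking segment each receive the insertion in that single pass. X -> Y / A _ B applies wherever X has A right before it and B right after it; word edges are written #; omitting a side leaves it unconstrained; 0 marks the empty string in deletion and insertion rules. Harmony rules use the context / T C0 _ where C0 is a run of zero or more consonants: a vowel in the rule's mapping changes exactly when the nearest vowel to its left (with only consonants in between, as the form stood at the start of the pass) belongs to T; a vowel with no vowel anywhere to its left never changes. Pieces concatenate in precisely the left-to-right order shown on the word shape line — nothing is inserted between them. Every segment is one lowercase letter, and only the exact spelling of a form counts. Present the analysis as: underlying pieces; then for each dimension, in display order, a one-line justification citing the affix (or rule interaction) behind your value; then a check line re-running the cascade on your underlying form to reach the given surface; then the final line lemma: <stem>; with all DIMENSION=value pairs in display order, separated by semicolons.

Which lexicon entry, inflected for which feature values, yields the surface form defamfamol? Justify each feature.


underlying: de-famfa-mo-al
POLE=gu - signalled by the affix -al
KEL=ki - signalled by the affix -mo
TOR=ri - signalled by the affix de-
check: defamfamoal -> defamfamol -> defamfamol
lemma: famfa; POLE=gu; KEL=ki; TOR=ri


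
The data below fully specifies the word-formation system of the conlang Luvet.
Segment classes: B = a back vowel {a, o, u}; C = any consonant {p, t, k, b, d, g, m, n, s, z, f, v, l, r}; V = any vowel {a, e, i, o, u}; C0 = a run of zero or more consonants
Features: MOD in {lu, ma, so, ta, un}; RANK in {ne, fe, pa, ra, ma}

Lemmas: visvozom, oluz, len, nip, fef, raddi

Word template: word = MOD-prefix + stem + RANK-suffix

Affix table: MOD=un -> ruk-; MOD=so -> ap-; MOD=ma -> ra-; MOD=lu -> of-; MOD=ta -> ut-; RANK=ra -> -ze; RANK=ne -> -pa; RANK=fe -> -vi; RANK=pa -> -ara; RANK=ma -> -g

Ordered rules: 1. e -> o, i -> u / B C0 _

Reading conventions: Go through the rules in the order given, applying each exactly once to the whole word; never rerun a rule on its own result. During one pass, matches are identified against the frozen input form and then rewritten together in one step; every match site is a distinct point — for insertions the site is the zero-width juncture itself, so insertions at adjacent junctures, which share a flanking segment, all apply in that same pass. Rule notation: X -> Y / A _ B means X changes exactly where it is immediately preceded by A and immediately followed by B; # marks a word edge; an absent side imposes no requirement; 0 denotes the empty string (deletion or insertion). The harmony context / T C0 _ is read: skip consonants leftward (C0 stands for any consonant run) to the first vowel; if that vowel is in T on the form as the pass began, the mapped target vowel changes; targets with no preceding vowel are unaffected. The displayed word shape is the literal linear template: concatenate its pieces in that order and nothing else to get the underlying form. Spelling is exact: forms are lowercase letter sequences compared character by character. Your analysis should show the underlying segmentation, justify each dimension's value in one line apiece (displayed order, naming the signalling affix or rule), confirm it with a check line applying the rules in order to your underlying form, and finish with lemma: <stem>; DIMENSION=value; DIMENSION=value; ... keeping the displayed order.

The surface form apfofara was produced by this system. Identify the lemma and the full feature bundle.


underlying: ap-fef-ara
MOD=so - signalled by the affix ap-
RANK=pa - signalled by the affix -ara
check: apfefara -> apfofara
lemma: fef; MOD=so; RANK=pa


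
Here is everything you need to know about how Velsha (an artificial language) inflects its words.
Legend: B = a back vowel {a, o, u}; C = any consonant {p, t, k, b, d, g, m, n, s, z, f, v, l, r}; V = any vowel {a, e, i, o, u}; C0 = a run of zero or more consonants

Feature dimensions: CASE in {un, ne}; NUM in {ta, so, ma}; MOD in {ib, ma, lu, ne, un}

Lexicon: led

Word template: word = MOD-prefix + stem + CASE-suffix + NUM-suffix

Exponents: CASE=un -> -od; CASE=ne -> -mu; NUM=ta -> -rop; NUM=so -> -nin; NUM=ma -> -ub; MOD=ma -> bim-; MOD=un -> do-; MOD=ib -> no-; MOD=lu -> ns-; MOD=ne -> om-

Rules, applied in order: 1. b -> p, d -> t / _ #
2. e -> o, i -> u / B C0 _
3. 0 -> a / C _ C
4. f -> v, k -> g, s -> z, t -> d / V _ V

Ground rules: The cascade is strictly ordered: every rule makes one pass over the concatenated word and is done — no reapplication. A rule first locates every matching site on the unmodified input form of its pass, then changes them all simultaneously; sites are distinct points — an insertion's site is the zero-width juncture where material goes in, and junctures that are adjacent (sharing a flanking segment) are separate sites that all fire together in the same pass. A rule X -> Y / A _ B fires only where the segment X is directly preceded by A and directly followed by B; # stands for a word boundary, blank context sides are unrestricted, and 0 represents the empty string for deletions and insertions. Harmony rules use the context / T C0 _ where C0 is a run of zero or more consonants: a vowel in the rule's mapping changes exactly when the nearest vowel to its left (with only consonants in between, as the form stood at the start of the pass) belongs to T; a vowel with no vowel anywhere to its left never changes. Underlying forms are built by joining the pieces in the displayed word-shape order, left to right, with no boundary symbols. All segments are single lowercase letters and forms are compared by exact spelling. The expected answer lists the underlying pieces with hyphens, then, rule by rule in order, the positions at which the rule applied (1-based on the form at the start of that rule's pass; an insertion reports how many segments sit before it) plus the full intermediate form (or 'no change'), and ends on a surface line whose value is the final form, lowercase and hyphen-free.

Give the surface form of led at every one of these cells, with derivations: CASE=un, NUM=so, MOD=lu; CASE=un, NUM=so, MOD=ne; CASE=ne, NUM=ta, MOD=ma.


cell CASE=un, NUM=so, MOD=lu:
underlying: ns-led-od-nin
1. b -> p, d -> t / _ #: no change
2. e -> o, i -> u / B C0 _: fires at position(s) 9: nsledodnun
3. 0 -> a / C _ C: inserts after position(s) 1, 2, 7: nasaledodanun
4. f -> v, k -> g, s -> z, t -> d / V _ V: fires at position(s) 3: nazaledodanun
surface: nazaledodanun

cell CASE=un, NUM=so, MOD=ne:
underlying: om-led-od-nin
1. b -> p, d -> t / _ #: no change
2. e -> o, i -> u / B C0 _: fires at position(s) 4, 9: omlododnun
3. 0 -> a / C _ C: inserts after position(s) 2, 7: omalododanun
4. f -> v, k -> g, s -> z, t -> d / V _ V: no change
surface: omalododanun

cell CASE=ne, NUM=ta, MOD=ma:
underlying: bim-led-mu-rop
1. b -> p, d -> t / _ #: no change
2. e -> o, i -> u / B C0 _: no change
3. 0 -> a / C _ C: inserts after position(s) 3, 6: bimaledamurop
4. f -> v, k -> g, s -> z, t -> d / V _ V: no change
surface: bimaledamurop
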